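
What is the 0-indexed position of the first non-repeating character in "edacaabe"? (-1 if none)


Input: edacaabe
Character frequencies:
  'a': 3
  'b': 1
  'c': 1
  'd': 1
  'e': 2
Scanning left to right for freq == 1:
  Position 0 ('e'): freq=2, skip
  Position 1 ('d'): unique! => answer = 1

1


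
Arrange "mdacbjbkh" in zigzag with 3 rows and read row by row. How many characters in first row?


Zigzag "mdacbjbkh" into 3 rows:
Placing characters:
  'm' => row 0
  'd' => row 1
  'a' => row 2
  'c' => row 1
  'b' => row 0
  'j' => row 1
  'b' => row 2
  'k' => row 1
  'h' => row 0
Rows:
  Row 0: "mbh"
  Row 1: "dcjk"
  Row 2: "ab"
First row length: 3

3


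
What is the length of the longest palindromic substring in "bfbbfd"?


Input: "bfbbfd"
Checking substrings for palindromes:
  [1:5] "fbbf" (len 4) => palindrome
  [0:3] "bfb" (len 3) => palindrome
  [2:4] "bb" (len 2) => palindrome
Longest palindromic substring: "fbbf" with length 4

4


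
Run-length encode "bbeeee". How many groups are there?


Input: bbeeee
Scanning for consecutive runs:
  Group 1: 'b' x 2 (positions 0-1)
  Group 2: 'e' x 4 (positions 2-5)
Total groups: 2

2


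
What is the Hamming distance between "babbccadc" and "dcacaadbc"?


Comparing "babbccadc" and "dcacaadbc" position by position:
  Position 0: 'b' vs 'd' => differ
  Position 1: 'a' vs 'c' => differ
  Position 2: 'b' vs 'a' => differ
  Position 3: 'b' vs 'c' => differ
  Position 4: 'c' vs 'a' => differ
  Position 5: 'c' vs 'a' => differ
  Position 6: 'a' vs 'd' => differ
  Position 7: 'd' vs 'b' => differ
  Position 8: 'c' vs 'c' => same
Total differences (Hamming distance): 8

8


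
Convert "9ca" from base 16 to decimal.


Input: "9ca" in base 16
Positional expansion:
  Digit '9' (value 9) x 16^2 = 2304
  Digit 'c' (value 12) x 16^1 = 192
  Digit 'a' (value 10) x 16^0 = 10
Sum = 2506

2506


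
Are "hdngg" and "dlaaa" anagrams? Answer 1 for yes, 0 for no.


Strings: "hdngg", "dlaaa"
Sorted first:  dgghn
Sorted second: aaadl
Differ at position 0: 'd' vs 'a' => not anagrams

0


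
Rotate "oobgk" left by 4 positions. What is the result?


Input: "oobgk", rotate left by 4
First 4 characters: "oobg"
Remaining characters: "k"
Concatenate remaining + first: "k" + "oobg" = "koobg"

koobg


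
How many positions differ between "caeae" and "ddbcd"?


Comparing "caeae" and "ddbcd" position by position:
  Position 0: 'c' vs 'd' => DIFFER
  Position 1: 'a' vs 'd' => DIFFER
  Position 2: 'e' vs 'b' => DIFFER
  Position 3: 'a' vs 'c' => DIFFER
  Position 4: 'e' vs 'd' => DIFFER
Positions that differ: 5

5


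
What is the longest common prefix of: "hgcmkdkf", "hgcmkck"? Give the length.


Words: hgcmkdkf, hgcmkck
  Position 0: all 'h' => match
  Position 1: all 'g' => match
  Position 2: all 'c' => match
  Position 3: all 'm' => match
  Position 4: all 'k' => match
  Position 5: ('d', 'c') => mismatch, stop
LCP = "hgcmk" (length 5)

5


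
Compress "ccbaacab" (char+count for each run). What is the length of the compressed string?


Input: ccbaacab
Runs:
  'c' x 2 => "c2"
  'b' x 1 => "b1"
  'a' x 2 => "a2"
  'c' x 1 => "c1"
  'a' x 1 => "a1"
  'b' x 1 => "b1"
Compressed: "c2b1a2c1a1b1"
Compressed length: 12

12


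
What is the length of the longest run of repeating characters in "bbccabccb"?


Input: "bbccabccb"
Scanning for longest run:
  Position 1 ('b'): continues run of 'b', length=2
  Position 2 ('c'): new char, reset run to 1
  Position 3 ('c'): continues run of 'c', length=2
  Position 4 ('a'): new char, reset run to 1
  Position 5 ('b'): new char, reset run to 1
  Position 6 ('c'): new char, reset run to 1
  Position 7 ('c'): continues run of 'c', length=2
  Position 8 ('b'): new char, reset run to 1
Longest run: 'b' with length 2

2


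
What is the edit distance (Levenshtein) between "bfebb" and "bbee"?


Computing edit distance: "bfebb" -> "bbee"
DP table:
           b    b    e    e
      0    1    2    3    4
  b   1    0    1    2    3
  f   2    1    1    2    3
  e   3    2    2    1    2
  b   4    3    2    2    2
  b   5    4    3    3    3
Edit distance = dp[5][4] = 3

3


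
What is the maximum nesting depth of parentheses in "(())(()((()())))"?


Input: "(())(()((()())))"
Tracking depth:
  Position 0 '(': depth becomes 1
  Position 1 '(': depth becomes 2
  Position 2 ')': depth becomes 1
  Position 3 ')': depth becomes 0
  Position 4 '(': depth becomes 1
  Position 5 '(': depth becomes 2
  Position 6 ')': depth becomes 1
  Position 7 '(': depth becomes 2
  Position 8 '(': depth becomes 3
  Position 9 '(': depth becomes 4
  Position 10 ')': depth becomes 3
  Position 11 '(': depth becomes 4
  Position 12 ')': depth becomes 3
  Position 13 ')': depth becomes 2
  Position 14 ')': depth becomes 1
  Position 15 ')': depth becomes 0
Maximum depth reached: 4

4


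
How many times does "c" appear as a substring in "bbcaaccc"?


Searching for "c" in "bbcaaccc"
Scanning each position:
  Position 0: "b" => no
  Position 1: "b" => no
  Position 2: "c" => MATCH
  Position 3: "a" => no
  Position 4: "a" => no
  Position 5: "c" => MATCH
  Position 6: "c" => MATCH
  Position 7: "c" => MATCH
Total occurrences: 4

4


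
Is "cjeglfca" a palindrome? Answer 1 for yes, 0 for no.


Input: cjeglfca
Reversed: acflgejc
  Compare pos 0 ('c') with pos 7 ('a'): MISMATCH
  Compare pos 1 ('j') with pos 6 ('c'): MISMATCH
  Compare pos 2 ('e') with pos 5 ('f'): MISMATCH
  Compare pos 3 ('g') with pos 4 ('l'): MISMATCH
Result: not a palindrome

0


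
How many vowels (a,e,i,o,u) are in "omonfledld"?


Input: omonfledld
Checking each character:
  'o' at position 0: vowel (running total: 1)
  'm' at position 1: consonant
  'o' at position 2: vowel (running total: 2)
  'n' at position 3: consonant
  'f' at position 4: consonant
  'l' at position 5: consonant
  'e' at position 6: vowel (running total: 3)
  'd' at position 7: consonant
  'l' at position 8: consonant
  'd' at position 9: consonant
Total vowels: 3

3


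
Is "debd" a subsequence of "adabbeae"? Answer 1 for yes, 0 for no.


Check if "debd" is a subsequence of "adabbeae"
Greedy scan:
  Position 0 ('a'): no match needed
  Position 1 ('d'): matches sub[0] = 'd'
  Position 2 ('a'): no match needed
  Position 3 ('b'): no match needed
  Position 4 ('b'): no match needed
  Position 5 ('e'): matches sub[1] = 'e'
  Position 6 ('a'): no match needed
  Position 7 ('e'): no match needed
Only matched 2/4 characters => not a subsequence

0


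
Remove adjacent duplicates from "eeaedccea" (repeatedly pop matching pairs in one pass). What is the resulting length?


Input: eeaedccea
Stack-based adjacent duplicate removal:
  Read 'e': push. Stack: e
  Read 'e': matches stack top 'e' => pop. Stack: (empty)
  Read 'a': push. Stack: a
  Read 'e': push. Stack: ae
  Read 'd': push. Stack: aed
  Read 'c': push. Stack: aedc
  Read 'c': matches stack top 'c' => pop. Stack: aed
  Read 'e': push. Stack: aede
  Read 'a': push. Stack: aedea
Final stack: "aedea" (length 5)

5


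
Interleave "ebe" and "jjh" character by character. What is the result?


Interleaving "ebe" and "jjh":
  Position 0: 'e' from first, 'j' from second => "ej"
  Position 1: 'b' from first, 'j' from second => "bj"
  Position 2: 'e' from first, 'h' from second => "eh"
Result: ejbjeh

ejbjeh


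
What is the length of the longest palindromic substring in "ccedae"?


Input: "ccedae"
Checking substrings for palindromes:
  [0:2] "cc" (len 2) => palindrome
Longest palindromic substring: "cc" with length 2

2


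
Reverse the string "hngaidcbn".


Input: hngaidcbn
Reading characters right to left:
  Position 8: 'n'
  Position 7: 'b'
  Position 6: 'c'
  Position 5: 'd'
  Position 4: 'i'
  Position 3: 'a'
  Position 2: 'g'
  Position 1: 'n'
  Position 0: 'h'
Reversed: nbcdiagnh

nbcdiagnh


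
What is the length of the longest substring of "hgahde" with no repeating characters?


Input: "hgahde"
Sliding window (track last position of each char):
  Position 0 ('h'): window [0,0] length 1 -- new best
  Position 1 ('g'): window [0,1] length 2 -- new best
  Position 2 ('a'): window [0,2] length 3 -- new best
  Position 3 ('h'): repeat (last at 0), move window start to 1
  Position 3 ('h'): window [1,3] length 3
  Position 4 ('d'): window [1,4] length 4 -- new best
  Position 5 ('e'): window [1,5] length 5 -- new best
Longest substring with no repeats: "gahde" with length 5

5


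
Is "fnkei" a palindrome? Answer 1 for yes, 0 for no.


Input: fnkei
Reversed: ieknf
  Compare pos 0 ('f') with pos 4 ('i'): MISMATCH
  Compare pos 1 ('n') with pos 3 ('e'): MISMATCH
Result: not a palindrome

0


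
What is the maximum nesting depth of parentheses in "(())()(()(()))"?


Input: "(())()(()(()))"
Tracking depth:
  Position 0 '(': depth becomes 1
  Position 1 '(': depth becomes 2
  Position 2 ')': depth becomes 1
  Position 3 ')': depth becomes 0
  Position 4 '(': depth becomes 1
  Position 5 ')': depth becomes 0
  Position 6 '(': depth becomes 1
  Position 7 '(': depth becomes 2
  Position 8 ')': depth becomes 1
  Position 9 '(': depth becomes 2
  Position 10 '(': depth becomes 3
  Position 11 ')': depth becomes 2
  Position 12 ')': depth becomes 1
  Position 13 ')': depth becomes 0
Maximum depth reached: 3

3


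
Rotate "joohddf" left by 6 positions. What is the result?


Input: "joohddf", rotate left by 6
First 6 characters: "joohdd"
Remaining characters: "f"
Concatenate remaining + first: "f" + "joohdd" = "fjoohdd"

fjoohdd


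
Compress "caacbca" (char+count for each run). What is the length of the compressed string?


Input: caacbca
Runs:
  'c' x 1 => "c1"
  'a' x 2 => "a2"
  'c' x 1 => "c1"
  'b' x 1 => "b1"
  'c' x 1 => "c1"
  'a' x 1 => "a1"
Compressed: "c1a2c1b1c1a1"
Compressed length: 12

12


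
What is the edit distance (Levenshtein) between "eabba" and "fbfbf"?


Computing edit distance: "eabba" -> "fbfbf"
DP table:
           f    b    f    b    f
      0    1    2    3    4    5
  e   1    1    2    3    4    5
  a   2    2    2    3    4    5
  b   3    3    2    3    3    4
  b   4    4    3    3    3    4
  a   5    5    4    4    4    4
Edit distance = dp[5][5] = 4

4


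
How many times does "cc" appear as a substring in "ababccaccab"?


Searching for "cc" in "ababccaccab"
Scanning each position:
  Position 0: "ab" => no
  Position 1: "ba" => no
  Position 2: "ab" => no
  Position 3: "bc" => no
  Position 4: "cc" => MATCH
  Position 5: "ca" => no
  Position 6: "ac" => no
  Position 7: "cc" => MATCH
  Position 8: "ca" => no
  Position 9: "ab" => no
Total occurrences: 2

2


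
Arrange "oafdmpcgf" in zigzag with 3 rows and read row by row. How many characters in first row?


Zigzag "oafdmpcgf" into 3 rows:
Placing characters:
  'o' => row 0
  'a' => row 1
  'f' => row 2
  'd' => row 1
  'm' => row 0
  'p' => row 1
  'c' => row 2
  'g' => row 1
  'f' => row 0
Rows:
  Row 0: "omf"
  Row 1: "adpg"
  Row 2: "fc"
First row length: 3

3


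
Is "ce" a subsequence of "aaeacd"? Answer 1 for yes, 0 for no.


Check if "ce" is a subsequence of "aaeacd"
Greedy scan:
  Position 0 ('a'): no match needed
  Position 1 ('a'): no match needed
  Position 2 ('e'): no match needed
  Position 3 ('a'): no match needed
  Position 4 ('c'): matches sub[0] = 'c'
  Position 5 ('d'): no match needed
Only matched 1/2 characters => not a subsequence

0


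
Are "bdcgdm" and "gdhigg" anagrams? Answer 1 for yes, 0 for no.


Strings: "bdcgdm", "gdhigg"
Sorted first:  bcddgm
Sorted second: dggghi
Differ at position 0: 'b' vs 'd' => not anagrams

0


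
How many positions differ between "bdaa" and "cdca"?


Comparing "bdaa" and "cdca" position by position:
  Position 0: 'b' vs 'c' => DIFFER
  Position 1: 'd' vs 'd' => same
  Position 2: 'a' vs 'c' => DIFFER
  Position 3: 'a' vs 'a' => same
Positions that differ: 2

2


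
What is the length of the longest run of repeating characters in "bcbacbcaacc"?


Input: "bcbacbcaacc"
Scanning for longest run:
  Position 1 ('c'): new char, reset run to 1
  Position 2 ('b'): new char, reset run to 1
  Position 3 ('a'): new char, reset run to 1
  Position 4 ('c'): new char, reset run to 1
  Position 5 ('b'): new char, reset run to 1
  Position 6 ('c'): new char, reset run to 1
  Position 7 ('a'): new char, reset run to 1
  Position 8 ('a'): continues run of 'a', length=2
  Position 9 ('c'): new char, reset run to 1
  Position 10 ('c'): continues run of 'c', length=2
Longest run: 'a' with length 2

2


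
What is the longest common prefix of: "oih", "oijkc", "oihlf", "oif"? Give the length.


Words: oih, oijkc, oihlf, oif
  Position 0: all 'o' => match
  Position 1: all 'i' => match
  Position 2: ('h', 'j', 'h', 'f') => mismatch, stop
LCP = "oi" (length 2)

2


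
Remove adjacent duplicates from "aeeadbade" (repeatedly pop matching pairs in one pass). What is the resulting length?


Input: aeeadbade
Stack-based adjacent duplicate removal:
  Read 'a': push. Stack: a
  Read 'e': push. Stack: ae
  Read 'e': matches stack top 'e' => pop. Stack: a
  Read 'a': matches stack top 'a' => pop. Stack: (empty)
  Read 'd': push. Stack: d
  Read 'b': push. Stack: db
  Read 'a': push. Stack: dba
  Read 'd': push. Stack: dbad
  Read 'e': push. Stack: dbade
Final stack: "dbade" (length 5)

5


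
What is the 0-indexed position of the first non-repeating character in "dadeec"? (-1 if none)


Input: dadeec
Character frequencies:
  'a': 1
  'c': 1
  'd': 2
  'e': 2
Scanning left to right for freq == 1:
  Position 0 ('d'): freq=2, skip
  Position 1 ('a'): unique! => answer = 1

1


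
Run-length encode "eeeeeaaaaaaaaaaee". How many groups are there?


Input: eeeeeaaaaaaaaaaee
Scanning for consecutive runs:
  Group 1: 'e' x 5 (positions 0-4)
  Group 2: 'a' x 10 (positions 5-14)
  Group 3: 'e' x 2 (positions 15-16)
Total groups: 3

3


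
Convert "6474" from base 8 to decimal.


Input: "6474" in base 8
Positional expansion:
  Digit '6' (value 6) x 8^3 = 3072
  Digit '4' (value 4) x 8^2 = 256
  Digit '7' (value 7) x 8^1 = 56
  Digit '4' (value 4) x 8^0 = 4
Sum = 3388

3388


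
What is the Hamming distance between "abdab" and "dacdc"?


Comparing "abdab" and "dacdc" position by position:
  Position 0: 'a' vs 'd' => differ
  Position 1: 'b' vs 'a' => differ
  Position 2: 'd' vs 'c' => differ
  Position 3: 'a' vs 'd' => differ
  Position 4: 'b' vs 'c' => differ
Total differences (Hamming distance): 5

5


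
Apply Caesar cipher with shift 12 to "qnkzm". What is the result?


Caesar cipher: shift "qnkzm" by 12
  'q' (pos 16) + 12 = pos 2 = 'c'
  'n' (pos 13) + 12 = pos 25 = 'z'
  'k' (pos 10) + 12 = pos 22 = 'w'
  'z' (pos 25) + 12 = pos 11 = 'l'
  'm' (pos 12) + 12 = pos 24 = 'y'
Result: czwly

czwly


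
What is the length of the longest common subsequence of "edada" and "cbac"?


LCS of "edada" and "cbac"
DP table:
           c    b    a    c
      0    0    0    0    0
  e   0    0    0    0    0
  d   0    0    0    0    0
  a   0    0    0    1    1
  d   0    0    0    1    1
  a   0    0    0    1    1
LCS length = dp[5][4] = 1

1


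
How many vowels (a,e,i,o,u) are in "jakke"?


Input: jakke
Checking each character:
  'j' at position 0: consonant
  'a' at position 1: vowel (running total: 1)
  'k' at position 2: consonant
  'k' at position 3: consonant
  'e' at position 4: vowel (running total: 2)
Total vowels: 2

2


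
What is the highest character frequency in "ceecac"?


Input: ceecac
Character counts:
  'a': 1
  'c': 3
  'e': 2
Maximum frequency: 3

3


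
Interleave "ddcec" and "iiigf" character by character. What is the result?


Interleaving "ddcec" and "iiigf":
  Position 0: 'd' from first, 'i' from second => "di"
  Position 1: 'd' from first, 'i' from second => "di"
  Position 2: 'c' from first, 'i' from second => "ci"
  Position 3: 'e' from first, 'g' from second => "eg"
  Position 4: 'c' from first, 'f' from second => "cf"
Result: didiciegcf

didiciegcf


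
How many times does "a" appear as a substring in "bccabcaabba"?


Searching for "a" in "bccabcaabba"
Scanning each position:
  Position 0: "b" => no
  Position 1: "c" => no
  Position 2: "c" => no
  Position 3: "a" => MATCH
  Position 4: "b" => no
  Position 5: "c" => no
  Position 6: "a" => MATCH
  Position 7: "a" => MATCH
  Position 8: "b" => no
  Position 9: "b" => no
  Position 10: "a" => MATCH
Total occurrences: 4

4


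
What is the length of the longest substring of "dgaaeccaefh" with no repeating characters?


Input: "dgaaeccaefh"
Sliding window (track last position of each char):
  Position 0 ('d'): window [0,0] length 1 -- new best
  Position 1 ('g'): window [0,1] length 2 -- new best
  Position 2 ('a'): window [0,2] length 3 -- new best
  Position 3 ('a'): repeat (last at 2), move window start to 3
  Position 3 ('a'): window [3,3] length 1
  Position 4 ('e'): window [3,4] length 2
  Position 5 ('c'): window [3,5] length 3
  Position 6 ('c'): repeat (last at 5), move window start to 6
  Position 6 ('c'): window [6,6] length 1
  Position 7 ('a'): window [6,7] length 2
  Position 8 ('e'): window [6,8] length 3
  Position 9 ('f'): window [6,9] length 4 -- new best
  Position 10 ('h'): window [6,10] length 5 -- new best
Longest substring with no repeats: "caefh" with length 5

5


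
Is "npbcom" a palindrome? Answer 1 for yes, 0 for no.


Input: npbcom
Reversed: mocbpn
  Compare pos 0 ('n') with pos 5 ('m'): MISMATCH
  Compare pos 1 ('p') with pos 4 ('o'): MISMATCH
  Compare pos 2 ('b') with pos 3 ('c'): MISMATCH
Result: not a palindrome

0


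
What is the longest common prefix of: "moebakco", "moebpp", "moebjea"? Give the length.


Words: moebakco, moebpp, moebjea
  Position 0: all 'm' => match
  Position 1: all 'o' => match
  Position 2: all 'e' => match
  Position 3: all 'b' => match
  Position 4: ('a', 'p', 'j') => mismatch, stop
LCP = "moeb" (length 4)

4


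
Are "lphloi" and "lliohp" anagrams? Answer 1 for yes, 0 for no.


Strings: "lphloi", "lliohp"
Sorted first:  hillop
Sorted second: hillop
Sorted forms match => anagrams

1


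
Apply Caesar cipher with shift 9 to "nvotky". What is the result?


Caesar cipher: shift "nvotky" by 9
  'n' (pos 13) + 9 = pos 22 = 'w'
  'v' (pos 21) + 9 = pos 4 = 'e'
  'o' (pos 14) + 9 = pos 23 = 'x'
  't' (pos 19) + 9 = pos 2 = 'c'
  'k' (pos 10) + 9 = pos 19 = 't'
  'y' (pos 24) + 9 = pos 7 = 'h'
Result: wexcth

wexcth


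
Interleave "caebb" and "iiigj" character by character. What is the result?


Interleaving "caebb" and "iiigj":
  Position 0: 'c' from first, 'i' from second => "ci"
  Position 1: 'a' from first, 'i' from second => "ai"
  Position 2: 'e' from first, 'i' from second => "ei"
  Position 3: 'b' from first, 'g' from second => "bg"
  Position 4: 'b' from first, 'j' from second => "bj"
Result: ciaieibgbj

ciaieibgbj


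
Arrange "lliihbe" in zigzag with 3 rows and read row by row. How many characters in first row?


Zigzag "lliihbe" into 3 rows:
Placing characters:
  'l' => row 0
  'l' => row 1
  'i' => row 2
  'i' => row 1
  'h' => row 0
  'b' => row 1
  'e' => row 2
Rows:
  Row 0: "lh"
  Row 1: "lib"
  Row 2: "ie"
First row length: 2

2


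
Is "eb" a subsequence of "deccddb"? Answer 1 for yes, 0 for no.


Check if "eb" is a subsequence of "deccddb"
Greedy scan:
  Position 0 ('d'): no match needed
  Position 1 ('e'): matches sub[0] = 'e'
  Position 2 ('c'): no match needed
  Position 3 ('c'): no match needed
  Position 4 ('d'): no match needed
  Position 5 ('d'): no match needed
  Position 6 ('b'): matches sub[1] = 'b'
All 2 characters matched => is a subsequence

1


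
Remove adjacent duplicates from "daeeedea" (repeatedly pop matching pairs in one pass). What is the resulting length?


Input: daeeedea
Stack-based adjacent duplicate removal:
  Read 'd': push. Stack: d
  Read 'a': push. Stack: da
  Read 'e': push. Stack: dae
  Read 'e': matches stack top 'e' => pop. Stack: da
  Read 'e': push. Stack: dae
  Read 'd': push. Stack: daed
  Read 'e': push. Stack: daede
  Read 'a': push. Stack: daedea
Final stack: "daedea" (length 6)

6


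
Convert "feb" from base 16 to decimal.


Input: "feb" in base 16
Positional expansion:
  Digit 'f' (value 15) x 16^2 = 3840
  Digit 'e' (value 14) x 16^1 = 224
  Digit 'b' (value 11) x 16^0 = 11
Sum = 4075

4075


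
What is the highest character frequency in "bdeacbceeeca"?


Input: bdeacbceeeca
Character counts:
  'a': 2
  'b': 2
  'c': 3
  'd': 1
  'e': 4
Maximum frequency: 4

4


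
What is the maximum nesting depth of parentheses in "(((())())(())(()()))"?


Input: "(((())())(())(()()))"
Tracking depth:
  Position 0 '(': depth becomes 1
  Position 1 '(': depth becomes 2
  Position 2 '(': depth becomes 3
  Position 3 '(': depth becomes 4
  Position 4 ')': depth becomes 3
  Position 5 ')': depth becomes 2
  Position 6 '(': depth becomes 3
  Position 7 ')': depth becomes 2
  Position 8 ')': depth becomes 1
  Position 9 '(': depth becomes 2
  Position 10 '(': depth becomes 3
  Position 11 ')': depth becomes 2
  Position 12 ')': depth becomes 1
  Position 13 '(': depth becomes 2
  Position 14 '(': depth becomes 3
  Position 15 ')': depth becomes 2
  Position 16 '(': depth becomes 3
  Position 17 ')': depth becomes 2
  Position 18 ')': depth becomes 1
  Position 19 ')': depth becomes 0
Maximum depth reached: 4

4


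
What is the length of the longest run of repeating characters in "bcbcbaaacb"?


Input: "bcbcbaaacb"
Scanning for longest run:
  Position 1 ('c'): new char, reset run to 1
  Position 2 ('b'): new char, reset run to 1
  Position 3 ('c'): new char, reset run to 1
  Position 4 ('b'): new char, reset run to 1
  Position 5 ('a'): new char, reset run to 1
  Position 6 ('a'): continues run of 'a', length=2
  Position 7 ('a'): continues run of 'a', length=3
  Position 8 ('c'): new char, reset run to 1
  Position 9 ('b'): new char, reset run to 1
Longest run: 'a' with length 3

3


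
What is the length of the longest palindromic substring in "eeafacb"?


Input: "eeafacb"
Checking substrings for palindromes:
  [2:5] "afa" (len 3) => palindrome
  [0:2] "ee" (len 2) => palindrome
Longest palindromic substring: "afa" with length 3

3


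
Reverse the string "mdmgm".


Input: mdmgm
Reading characters right to left:
  Position 4: 'm'
  Position 3: 'g'
  Position 2: 'm'
  Position 1: 'd'
  Position 0: 'm'
Reversed: mgmdm

mgmdm


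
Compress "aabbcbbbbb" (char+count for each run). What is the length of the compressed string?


Input: aabbcbbbbb
Runs:
  'a' x 2 => "a2"
  'b' x 2 => "b2"
  'c' x 1 => "c1"
  'b' x 5 => "b5"
Compressed: "a2b2c1b5"
Compressed length: 8

8


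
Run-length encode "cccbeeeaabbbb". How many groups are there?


Input: cccbeeeaabbbb
Scanning for consecutive runs:
  Group 1: 'c' x 3 (positions 0-2)
  Group 2: 'b' x 1 (positions 3-3)
  Group 3: 'e' x 3 (positions 4-6)
  Group 4: 'a' x 2 (positions 7-8)
  Group 5: 'b' x 4 (positions 9-12)
Total groups: 5

5


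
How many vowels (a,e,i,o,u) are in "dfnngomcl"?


Input: dfnngomcl
Checking each character:
  'd' at position 0: consonant
  'f' at position 1: consonant
  'n' at position 2: consonant
  'n' at position 3: consonant
  'g' at position 4: consonant
  'o' at position 5: vowel (running total: 1)
  'm' at position 6: consonant
  'c' at position 7: consonant
  'l' at position 8: consonant
Total vowels: 1

1


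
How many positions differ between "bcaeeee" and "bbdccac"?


Comparing "bcaeeee" and "bbdccac" position by position:
  Position 0: 'b' vs 'b' => same
  Position 1: 'c' vs 'b' => DIFFER
  Position 2: 'a' vs 'd' => DIFFER
  Position 3: 'e' vs 'c' => DIFFER
  Position 4: 'e' vs 'c' => DIFFER
  Position 5: 'e' vs 'a' => DIFFER
  Position 6: 'e' vs 'c' => DIFFER
Positions that differ: 6

6


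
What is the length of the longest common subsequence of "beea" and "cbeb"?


LCS of "beea" and "cbeb"
DP table:
           c    b    e    b
      0    0    0    0    0
  b   0    0    1    1    1
  e   0    0    1    2    2
  e   0    0    1    2    2
  a   0    0    1    2    2
LCS length = dp[4][4] = 2

2


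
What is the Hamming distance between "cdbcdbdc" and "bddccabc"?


Comparing "cdbcdbdc" and "bddccabc" position by position:
  Position 0: 'c' vs 'b' => differ
  Position 1: 'd' vs 'd' => same
  Position 2: 'b' vs 'd' => differ
  Position 3: 'c' vs 'c' => same
  Position 4: 'd' vs 'c' => differ
  Position 5: 'b' vs 'a' => differ
  Position 6: 'd' vs 'b' => differ
  Position 7: 'c' vs 'c' => same
Total differences (Hamming distance): 5

5


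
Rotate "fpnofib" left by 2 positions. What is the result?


Input: "fpnofib", rotate left by 2
First 2 characters: "fp"
Remaining characters: "nofib"
Concatenate remaining + first: "nofib" + "fp" = "nofibfp"

nofibfp


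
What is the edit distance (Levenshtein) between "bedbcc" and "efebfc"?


Computing edit distance: "bedbcc" -> "efebfc"
DP table:
           e    f    e    b    f    c
      0    1    2    3    4    5    6
  b   1    1    2    3    3    4    5
  e   2    1    2    2    3    4    5
  d   3    2    2    3    3    4    5
  b   4    3    3    3    3    4    5
  c   5    4    4    4    4    4    4
  c   6    5    5    5    5    5    4
Edit distance = dp[6][6] = 4

4


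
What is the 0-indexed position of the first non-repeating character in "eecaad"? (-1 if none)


Input: eecaad
Character frequencies:
  'a': 2
  'c': 1
  'd': 1
  'e': 2
Scanning left to right for freq == 1:
  Position 0 ('e'): freq=2, skip
  Position 1 ('e'): freq=2, skip
  Position 2 ('c'): unique! => answer = 2

2


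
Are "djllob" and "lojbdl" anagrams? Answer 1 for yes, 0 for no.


Strings: "djllob", "lojbdl"
Sorted first:  bdjllo
Sorted second: bdjllo
Sorted forms match => anagrams

1


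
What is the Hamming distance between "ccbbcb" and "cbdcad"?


Comparing "ccbbcb" and "cbdcad" position by position:
  Position 0: 'c' vs 'c' => same
  Position 1: 'c' vs 'b' => differ
  Position 2: 'b' vs 'd' => differ
  Position 3: 'b' vs 'c' => differ
  Position 4: 'c' vs 'a' => differ
  Position 5: 'b' vs 'd' => differ
Total differences (Hamming distance): 5

5


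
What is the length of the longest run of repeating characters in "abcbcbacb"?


Input: "abcbcbacb"
Scanning for longest run:
  Position 1 ('b'): new char, reset run to 1
  Position 2 ('c'): new char, reset run to 1
  Position 3 ('b'): new char, reset run to 1
  Position 4 ('c'): new char, reset run to 1
  Position 5 ('b'): new char, reset run to 1
  Position 6 ('a'): new char, reset run to 1
  Position 7 ('c'): new char, reset run to 1
  Position 8 ('b'): new char, reset run to 1
Longest run: 'a' with length 1

1


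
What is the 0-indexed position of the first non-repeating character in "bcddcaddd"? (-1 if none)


Input: bcddcaddd
Character frequencies:
  'a': 1
  'b': 1
  'c': 2
  'd': 5
Scanning left to right for freq == 1:
  Position 0 ('b'): unique! => answer = 0

0


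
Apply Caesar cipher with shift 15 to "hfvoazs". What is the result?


Caesar cipher: shift "hfvoazs" by 15
  'h' (pos 7) + 15 = pos 22 = 'w'
  'f' (pos 5) + 15 = pos 20 = 'u'
  'v' (pos 21) + 15 = pos 10 = 'k'
  'o' (pos 14) + 15 = pos 3 = 'd'
  'a' (pos 0) + 15 = pos 15 = 'p'
  'z' (pos 25) + 15 = pos 14 = 'o'
  's' (pos 18) + 15 = pos 7 = 'h'
Result: wukdpoh

wukdpoh


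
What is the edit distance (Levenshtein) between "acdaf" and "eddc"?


Computing edit distance: "acdaf" -> "eddc"
DP table:
           e    d    d    c
      0    1    2    3    4
  a   1    1    2    3    4
  c   2    2    2    3    3
  d   3    3    2    2    3
  a   4    4    3    3    3
  f   5    5    4    4    4
Edit distance = dp[5][4] = 4

4


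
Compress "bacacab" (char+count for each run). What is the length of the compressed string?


Input: bacacab
Runs:
  'b' x 1 => "b1"
  'a' x 1 => "a1"
  'c' x 1 => "c1"
  'a' x 1 => "a1"
  'c' x 1 => "c1"
  'a' x 1 => "a1"
  'b' x 1 => "b1"
Compressed: "b1a1c1a1c1a1b1"
Compressed length: 14

14


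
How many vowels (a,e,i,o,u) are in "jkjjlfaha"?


Input: jkjjlfaha
Checking each character:
  'j' at position 0: consonant
  'k' at position 1: consonant
  'j' at position 2: consonant
  'j' at position 3: consonant
  'l' at position 4: consonant
  'f' at position 5: consonant
  'a' at position 6: vowel (running total: 1)
  'h' at position 7: consonant
  'a' at position 8: vowel (running total: 2)
Total vowels: 2

2


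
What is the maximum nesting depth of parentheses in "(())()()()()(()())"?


Input: "(())()()()()(()())"
Tracking depth:
  Position 0 '(': depth becomes 1
  Position 1 '(': depth becomes 2
  Position 2 ')': depth becomes 1
  Position 3 ')': depth becomes 0
  Position 4 '(': depth becomes 1
  Position 5 ')': depth becomes 0
  Position 6 '(': depth becomes 1
  Position 7 ')': depth becomes 0
  Position 8 '(': depth becomes 1
  Position 9 ')': depth becomes 0
  Position 10 '(': depth becomes 1
  Position 11 ')': depth becomes 0
  Position 12 '(': depth becomes 1
  Position 13 '(': depth becomes 2
  Position 14 ')': depth becomes 1
  Position 15 '(': depth becomes 2
  Position 16 ')': depth becomes 1
  Position 17 ')': depth becomes 0
Maximum depth reached: 2

2


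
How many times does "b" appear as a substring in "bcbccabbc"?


Searching for "b" in "bcbccabbc"
Scanning each position:
  Position 0: "b" => MATCH
  Position 1: "c" => no
  Position 2: "b" => MATCH
  Position 3: "c" => no
  Position 4: "c" => no
  Position 5: "a" => no
  Position 6: "b" => MATCH
  Position 7: "b" => MATCH
  Position 8: "c" => no
Total occurrences: 4

4


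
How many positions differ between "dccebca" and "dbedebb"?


Comparing "dccebca" and "dbedebb" position by position:
  Position 0: 'd' vs 'd' => same
  Position 1: 'c' vs 'b' => DIFFER
  Position 2: 'c' vs 'e' => DIFFER
  Position 3: 'e' vs 'd' => DIFFER
  Position 4: 'b' vs 'e' => DIFFER
  Position 5: 'c' vs 'b' => DIFFER
  Position 6: 'a' vs 'b' => DIFFER
Positions that differ: 6

6


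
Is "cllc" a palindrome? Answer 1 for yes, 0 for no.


Input: cllc
Reversed: cllc
  Compare pos 0 ('c') with pos 3 ('c'): match
  Compare pos 1 ('l') with pos 2 ('l'): match
Result: palindrome

1


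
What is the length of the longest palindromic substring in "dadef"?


Input: "dadef"
Checking substrings for palindromes:
  [0:3] "dad" (len 3) => palindrome
Longest palindromic substring: "dad" with length 3

3


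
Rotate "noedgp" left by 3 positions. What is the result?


Input: "noedgp", rotate left by 3
First 3 characters: "noe"
Remaining characters: "dgp"
Concatenate remaining + first: "dgp" + "noe" = "dgpnoe"

dgpnoe


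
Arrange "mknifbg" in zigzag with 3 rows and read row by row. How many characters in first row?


Zigzag "mknifbg" into 3 rows:
Placing characters:
  'm' => row 0
  'k' => row 1
  'n' => row 2
  'i' => row 1
  'f' => row 0
  'b' => row 1
  'g' => row 2
Rows:
  Row 0: "mf"
  Row 1: "kib"
  Row 2: "ng"
First row length: 2

2


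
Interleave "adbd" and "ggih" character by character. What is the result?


Interleaving "adbd" and "ggih":
  Position 0: 'a' from first, 'g' from second => "ag"
  Position 1: 'd' from first, 'g' from second => "dg"
  Position 2: 'b' from first, 'i' from second => "bi"
  Position 3: 'd' from first, 'h' from second => "dh"
Result: agdgbidh

agdgbidh


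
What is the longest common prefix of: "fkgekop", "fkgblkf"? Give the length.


Words: fkgekop, fkgblkf
  Position 0: all 'f' => match
  Position 1: all 'k' => match
  Position 2: all 'g' => match
  Position 3: ('e', 'b') => mismatch, stop
LCP = "fkg" (length 3)

3


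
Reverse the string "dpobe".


Input: dpobe
Reading characters right to left:
  Position 4: 'e'
  Position 3: 'b'
  Position 2: 'o'
  Position 1: 'p'
  Position 0: 'd'
Reversed: ebopd

ebopd


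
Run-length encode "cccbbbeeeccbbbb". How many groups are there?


Input: cccbbbeeeccbbbb
Scanning for consecutive runs:
  Group 1: 'c' x 3 (positions 0-2)
  Group 2: 'b' x 3 (positions 3-5)
  Group 3: 'e' x 3 (positions 6-8)
  Group 4: 'c' x 2 (positions 9-10)
  Group 5: 'b' x 4 (positions 11-14)
Total groups: 5

5


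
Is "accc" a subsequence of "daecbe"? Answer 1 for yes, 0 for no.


Check if "accc" is a subsequence of "daecbe"
Greedy scan:
  Position 0 ('d'): no match needed
  Position 1 ('a'): matches sub[0] = 'a'
  Position 2 ('e'): no match needed
  Position 3 ('c'): matches sub[1] = 'c'
  Position 4 ('b'): no match needed
  Position 5 ('e'): no match needed
Only matched 2/4 characters => not a subsequence

0


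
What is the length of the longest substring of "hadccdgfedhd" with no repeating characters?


Input: "hadccdgfedhd"
Sliding window (track last position of each char):
  Position 0 ('h'): window [0,0] length 1 -- new best
  Position 1 ('a'): window [0,1] length 2 -- new best
  Position 2 ('d'): window [0,2] length 3 -- new best
  Position 3 ('c'): window [0,3] length 4 -- new best
  Position 4 ('c'): repeat (last at 3), move window start to 4
  Position 4 ('c'): window [4,4] length 1
  Position 5 ('d'): window [4,5] length 2
  Position 6 ('g'): window [4,6] length 3
  Position 7 ('f'): window [4,7] length 4
  Position 8 ('e'): window [4,8] length 5 -- new best
  Position 9 ('d'): repeat (last at 5), move window start to 6
  Position 9 ('d'): window [6,9] length 4
  Position 10 ('h'): window [6,10] length 5
  Position 11 ('d'): repeat (last at 9), move window start to 10
  Position 11 ('d'): window [10,11] length 2
Longest substring with no repeats: "cdgfe" with length 5

5


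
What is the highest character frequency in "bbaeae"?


Input: bbaeae
Character counts:
  'a': 2
  'b': 2
  'e': 2
Maximum frequency: 2

2


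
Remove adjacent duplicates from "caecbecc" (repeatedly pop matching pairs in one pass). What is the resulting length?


Input: caecbecc
Stack-based adjacent duplicate removal:
  Read 'c': push. Stack: c
  Read 'a': push. Stack: ca
  Read 'e': push. Stack: cae
  Read 'c': push. Stack: caec
  Read 'b': push. Stack: caecb
  Read 'e': push. Stack: caecbe
  Read 'c': push. Stack: caecbec
  Read 'c': matches stack top 'c' => pop. Stack: caecbe
Final stack: "caecbe" (length 6)

6


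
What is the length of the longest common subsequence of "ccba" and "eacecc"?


LCS of "ccba" and "eacecc"
DP table:
           e    a    c    e    c    c
      0    0    0    0    0    0    0
  c   0    0    0    1    1    1    1
  c   0    0    0    1    1    2    2
  b   0    0    0    1    1    2    2
  a   0    0    1    1    1    2    2
LCS length = dp[4][6] = 2

2


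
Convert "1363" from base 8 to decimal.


Input: "1363" in base 8
Positional expansion:
  Digit '1' (value 1) x 8^3 = 512
  Digit '3' (value 3) x 8^2 = 192
  Digit '6' (value 6) x 8^1 = 48
  Digit '3' (value 3) x 8^0 = 3
Sum = 755

755


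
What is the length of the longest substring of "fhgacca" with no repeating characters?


Input: "fhgacca"
Sliding window (track last position of each char):
  Position 0 ('f'): window [0,0] length 1 -- new best
  Position 1 ('h'): window [0,1] length 2 -- new best
  Position 2 ('g'): window [0,2] length 3 -- new best
  Position 3 ('a'): window [0,3] length 4 -- new best
  Position 4 ('c'): window [0,4] length 5 -- new best
  Position 5 ('c'): repeat (last at 4), move window start to 5
  Position 5 ('c'): window [5,5] length 1
  Position 6 ('a'): window [5,6] length 2
Longest substring with no repeats: "fhgac" with length 5

5


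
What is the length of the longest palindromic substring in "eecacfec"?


Input: "eecacfec"
Checking substrings for palindromes:
  [2:5] "cac" (len 3) => palindrome
  [0:2] "ee" (len 2) => palindrome
Longest palindromic substring: "cac" with length 3

3


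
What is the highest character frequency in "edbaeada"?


Input: edbaeada
Character counts:
  'a': 3
  'b': 1
  'd': 2
  'e': 2
Maximum frequency: 3

3


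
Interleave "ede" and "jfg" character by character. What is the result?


Interleaving "ede" and "jfg":
  Position 0: 'e' from first, 'j' from second => "ej"
  Position 1: 'd' from first, 'f' from second => "df"
  Position 2: 'e' from first, 'g' from second => "eg"
Result: ejdfeg

ejdfeg


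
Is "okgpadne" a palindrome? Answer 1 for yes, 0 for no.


Input: okgpadne
Reversed: endapgko
  Compare pos 0 ('o') with pos 7 ('e'): MISMATCH
  Compare pos 1 ('k') with pos 6 ('n'): MISMATCH
  Compare pos 2 ('g') with pos 5 ('d'): MISMATCH
  Compare pos 3 ('p') with pos 4 ('a'): MISMATCH
Result: not a palindrome

0


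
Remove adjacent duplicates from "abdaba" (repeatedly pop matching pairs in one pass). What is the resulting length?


Input: abdaba
Stack-based adjacent duplicate removal:
  Read 'a': push. Stack: a
  Read 'b': push. Stack: ab
  Read 'd': push. Stack: abd
  Read 'a': push. Stack: abda
  Read 'b': push. Stack: abdab
  Read 'a': push. Stack: abdaba
Final stack: "abdaba" (length 6)

6


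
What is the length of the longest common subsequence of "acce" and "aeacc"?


LCS of "acce" and "aeacc"
DP table:
           a    e    a    c    c
      0    0    0    0    0    0
  a   0    1    1    1    1    1
  c   0    1    1    1    2    2
  c   0    1    1    1    2    3
  e   0    1    2    2    2    3
LCS length = dp[4][5] = 3

3


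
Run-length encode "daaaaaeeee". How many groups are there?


Input: daaaaaeeee
Scanning for consecutive runs:
  Group 1: 'd' x 1 (positions 0-0)
  Group 2: 'a' x 5 (positions 1-5)
  Group 3: 'e' x 4 (positions 6-9)
Total groups: 3

3


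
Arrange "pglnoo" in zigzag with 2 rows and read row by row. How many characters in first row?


Zigzag "pglnoo" into 2 rows:
Placing characters:
  'p' => row 0
  'g' => row 1
  'l' => row 0
  'n' => row 1
  'o' => row 0
  'o' => row 1
Rows:
  Row 0: "plo"
  Row 1: "gno"
First row length: 3

3


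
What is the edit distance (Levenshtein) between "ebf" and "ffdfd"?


Computing edit distance: "ebf" -> "ffdfd"
DP table:
           f    f    d    f    d
      0    1    2    3    4    5
  e   1    1    2    3    4    5
  b   2    2    2    3    4    5
  f   3    2    2    3    3    4
Edit distance = dp[3][5] = 4

4


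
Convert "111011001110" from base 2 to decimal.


Input: "111011001110" in base 2
Positional expansion:
  Digit '1' (value 1) x 2^11 = 2048
  Digit '1' (value 1) x 2^10 = 1024
  Digit '1' (value 1) x 2^9 = 512
  Digit '0' (value 0) x 2^8 = 0
  Digit '1' (value 1) x 2^7 = 128
  Digit '1' (value 1) x 2^6 = 64
  Digit '0' (value 0) x 2^5 = 0
  Digit '0' (value 0) x 2^4 = 0
  Digit '1' (value 1) x 2^3 = 8
  Digit '1' (value 1) x 2^2 = 4
  Digit '1' (value 1) x 2^1 = 2
  Digit '0' (value 0) x 2^0 = 0
Sum = 3790

3790


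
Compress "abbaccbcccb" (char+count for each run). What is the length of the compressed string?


Input: abbaccbcccb
Runs:
  'a' x 1 => "a1"
  'b' x 2 => "b2"
  'a' x 1 => "a1"
  'c' x 2 => "c2"
  'b' x 1 => "b1"
  'c' x 3 => "c3"
  'b' x 1 => "b1"
Compressed: "a1b2a1c2b1c3b1"
Compressed length: 14

14


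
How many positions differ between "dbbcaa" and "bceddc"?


Comparing "dbbcaa" and "bceddc" position by position:
  Position 0: 'd' vs 'b' => DIFFER
  Position 1: 'b' vs 'c' => DIFFER
  Position 2: 'b' vs 'e' => DIFFER
  Position 3: 'c' vs 'd' => DIFFER
  Position 4: 'a' vs 'd' => DIFFER
  Position 5: 'a' vs 'c' => DIFFER
Positions that differ: 6

6


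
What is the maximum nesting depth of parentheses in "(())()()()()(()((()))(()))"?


Input: "(())()()()()(()((()))(()))"
Tracking depth:
  Position 0 '(': depth becomes 1
  Position 1 '(': depth becomes 2
  Position 2 ')': depth becomes 1
  Position 3 ')': depth becomes 0
  Position 4 '(': depth becomes 1
  Position 5 ')': depth becomes 0
  Position 6 '(': depth becomes 1
  Position 7 ')': depth becomes 0
  Position 8 '(': depth becomes 1
  Position 9 ')': depth becomes 0
  Position 10 '(': depth becomes 1
  Position 11 ')': depth becomes 0
  Position 12 '(': depth becomes 1
  Position 13 '(': depth becomes 2
  Position 14 ')': depth becomes 1
  Position 15 '(': depth becomes 2
  Position 16 '(': depth becomes 3
  Position 17 '(': depth becomes 4
  Position 18 ')': depth becomes 3
  Position 19 ')': depth becomes 2
  Position 20 ')': depth becomes 1
  Position 21 '(': depth becomes 2
  Position 22 '(': depth becomes 3
  Position 23 ')': depth becomes 2
  Position 24 ')': depth becomes 1
  Position 25 ')': depth becomes 0
Maximum depth reached: 4

4
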